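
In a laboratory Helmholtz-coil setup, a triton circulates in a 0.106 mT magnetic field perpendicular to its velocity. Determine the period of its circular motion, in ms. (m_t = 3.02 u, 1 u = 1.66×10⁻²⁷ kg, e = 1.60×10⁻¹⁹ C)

The cyclotron period is independent of speed: T = 2πm/(qB).
T = 2π(5.01×10^-27) / [(1×1.60×10^-19)(1.06×10^-4)] = 1.86×10^-3 s.

T ≈ 1.86 ms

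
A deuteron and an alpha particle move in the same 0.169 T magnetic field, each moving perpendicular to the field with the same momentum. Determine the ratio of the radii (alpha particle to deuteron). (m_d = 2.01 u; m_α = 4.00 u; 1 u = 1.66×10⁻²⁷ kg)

ratio ≈ 0.500

r = p/(qB) ⇒ at equal p, r ∝ 1/q.
r_{alpha particle}/r_{deuteron} = 0.500.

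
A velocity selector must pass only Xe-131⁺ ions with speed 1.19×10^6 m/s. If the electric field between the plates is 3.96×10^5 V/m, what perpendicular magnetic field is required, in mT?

qE = qvB ⇒ B = E/v = (3.96×10^5) / (1.19×10^6) = 0.333 T.

B ≈ 333 mT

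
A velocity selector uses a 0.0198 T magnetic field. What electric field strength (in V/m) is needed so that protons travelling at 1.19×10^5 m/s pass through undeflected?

qE = qvB ⇒ E = vB = (1.19×10^5)(0.0198) = 2360 V/m.

E ≈ 2360 V/m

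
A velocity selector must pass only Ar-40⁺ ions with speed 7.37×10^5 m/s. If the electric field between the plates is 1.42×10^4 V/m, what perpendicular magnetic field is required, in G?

qE = qvB ⇒ B = E/v = (1.42×10^4) / (7.37×10^5) = 0.0193 T.

B ≈ 193 G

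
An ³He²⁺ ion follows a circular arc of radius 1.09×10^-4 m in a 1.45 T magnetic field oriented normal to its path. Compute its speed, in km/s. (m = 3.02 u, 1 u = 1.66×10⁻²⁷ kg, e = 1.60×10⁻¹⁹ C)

v ≈ 10.1 km/s

From qvB = mv²/r, v = qBr/m.
v = (2×1.60×10^-19)(1.45)(1.09×10^-4) / (5.01×10^-27) = 1.01×10^4 m/s.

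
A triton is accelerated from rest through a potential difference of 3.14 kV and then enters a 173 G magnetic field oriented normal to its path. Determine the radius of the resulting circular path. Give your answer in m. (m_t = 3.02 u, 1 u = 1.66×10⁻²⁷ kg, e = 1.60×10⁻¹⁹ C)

The kinetic energy gained is K = qV = (1×1.60×10^-19)(3140) = 5.02×10^-16 J.
v = √(2K/m) = 4.48×10^5 m/s.
r = mv/(qB) = (5.01×10^-27)(4.48×10^5) / [(1×1.60×10^-19)(0.0173)] = 0.811 m.

r ≈ 0.811 m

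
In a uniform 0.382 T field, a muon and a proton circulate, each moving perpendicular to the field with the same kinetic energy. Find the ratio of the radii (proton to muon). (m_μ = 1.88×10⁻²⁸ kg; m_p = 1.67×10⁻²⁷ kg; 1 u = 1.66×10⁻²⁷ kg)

ratio ≈ 2.98

r = √(2mK)/(qB) ⇒ at equal K, r ∝ √m/q.
r_{proton}/r_{muon} = 2.98.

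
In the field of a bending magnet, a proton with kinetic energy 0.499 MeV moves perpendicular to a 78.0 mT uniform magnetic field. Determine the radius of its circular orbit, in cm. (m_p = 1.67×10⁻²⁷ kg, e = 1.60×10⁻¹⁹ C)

Convert the energy: K = 0.499 MeV = 7.98×10^-14 J.
v = √(2K/m) = √(2·7.98×10^-14/1.67×10^-27) = 9.78×10^6 m/s.
r = mv/(qB) = (1.67×10^-27)(9.78×10^6) / [(1×1.60×10^-19)(0.0780)] = 1.31 m.

r ≈ 131 cm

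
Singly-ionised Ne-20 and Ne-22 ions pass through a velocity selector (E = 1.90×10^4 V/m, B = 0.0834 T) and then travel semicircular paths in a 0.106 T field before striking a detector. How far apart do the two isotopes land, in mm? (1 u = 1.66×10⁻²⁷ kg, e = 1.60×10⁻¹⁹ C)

Both emerge at v = E/B₁ = 2.28×10^5 m/s.
r = mv/(qB₂), so r₁ = 0.4460 m and r₂ = 0.4906 m, giving Δr = 0.0446 m.
After a semicircle each ion lands a diameter 2r from the entry slit, so the separation is 2Δr = 0.0892 m.

Δd ≈ 89.2 mm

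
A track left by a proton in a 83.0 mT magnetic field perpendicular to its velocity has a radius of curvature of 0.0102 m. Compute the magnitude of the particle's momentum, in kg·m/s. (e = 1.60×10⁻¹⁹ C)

Since qvB = mv²/r, the momentum p = mv = qBr.
p = (1×1.60×10^-19)(0.0830)(0.0102) = 1.35×10^-22 kg·m/s.

p ≈ 1.35×10^-22 kg·m/s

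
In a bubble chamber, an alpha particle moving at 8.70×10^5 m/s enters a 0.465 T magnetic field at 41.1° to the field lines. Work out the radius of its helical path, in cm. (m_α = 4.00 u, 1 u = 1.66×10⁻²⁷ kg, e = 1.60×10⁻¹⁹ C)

Only the perpendicular component v⊥ = v sin41.1° = 5.72×10^5 m/s is bent by the field.
r = m v⊥ /(qB) = (6.64×10^-27)(5.72×10^5) / [(2×1.60×10^-19)(0.465)] = 0.0255 m.

r ≈ 2.55 cm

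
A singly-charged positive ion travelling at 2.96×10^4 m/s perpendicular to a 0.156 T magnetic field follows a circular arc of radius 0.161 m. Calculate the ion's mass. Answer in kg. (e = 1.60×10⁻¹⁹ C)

m ≈ 1.36×10^-25 kg

qvB = mv²/r ⇒ m = qBr/v.
m = (1×1.60×10^-19)(0.156)(0.161) / (2.96×10^4) = 1.36×10^-25 kg.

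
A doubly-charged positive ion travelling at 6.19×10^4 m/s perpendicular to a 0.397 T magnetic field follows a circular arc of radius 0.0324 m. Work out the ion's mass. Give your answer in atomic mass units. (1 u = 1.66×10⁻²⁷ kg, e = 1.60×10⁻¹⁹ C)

qvB = mv²/r ⇒ m = qBr/v.
m = (2×1.60×10^-19)(0.397)(0.0324) / (6.19×10^4) = 6.65×10^-26 kg = 40.1 u.

m ≈ 40.1 u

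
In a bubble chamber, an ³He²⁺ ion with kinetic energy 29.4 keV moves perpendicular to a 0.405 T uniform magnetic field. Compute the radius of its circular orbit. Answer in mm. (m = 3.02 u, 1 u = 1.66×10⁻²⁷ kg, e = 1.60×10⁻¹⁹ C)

r ≈ 53.0 mm

Convert the energy: K = 29.4 keV = 4.70×10^-15 J.
v = √(2K/m) = √(2·4.70×10^-15/5.01×10^-27) = 1.37×10^6 m/s.
r = mv/(qB) = (5.01×10^-27)(1.37×10^6) / [(2×1.60×10^-19)(0.405)] = 0.0530 m.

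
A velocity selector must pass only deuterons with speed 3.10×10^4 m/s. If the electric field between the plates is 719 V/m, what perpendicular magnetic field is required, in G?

qE = qvB ⇒ B = E/v = (719) / (3.10×10^4) = 0.0232 T.

B ≈ 232 G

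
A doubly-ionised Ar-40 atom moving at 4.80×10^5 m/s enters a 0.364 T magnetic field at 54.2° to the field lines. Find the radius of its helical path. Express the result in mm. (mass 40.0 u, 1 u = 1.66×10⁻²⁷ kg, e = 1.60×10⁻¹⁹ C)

Only the perpendicular component v⊥ = v sin54.2° = 3.89×10^5 m/s is bent by the field.
r = m v⊥ /(qB) = (6.64×10^-26)(3.89×10^5) / [(2×1.60×10^-19)(0.364)] = 0.222 m.

r ≈ 222 mm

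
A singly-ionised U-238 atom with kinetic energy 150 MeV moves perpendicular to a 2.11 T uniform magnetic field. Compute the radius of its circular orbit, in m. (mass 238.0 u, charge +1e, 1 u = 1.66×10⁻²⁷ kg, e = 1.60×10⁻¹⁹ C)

Convert the energy: K = 150 MeV = 2.40×10^-11 J.
v = √(2K/m) = √(2·2.40×10^-11/3.95×10^-25) = 1.10×10^7 m/s.
r = mv/(qB) = (3.95×10^-25)(1.10×10^7) / [(1×1.60×10^-19)(2.11)] = 12.9 m.

r ≈ 12.9 m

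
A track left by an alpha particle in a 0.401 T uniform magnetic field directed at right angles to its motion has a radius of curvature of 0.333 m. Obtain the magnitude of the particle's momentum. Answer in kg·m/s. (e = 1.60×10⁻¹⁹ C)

p ≈ 4.27×10^-20 kg·m/s

Since qvB = mv²/r, the momentum p = mv = qBr.
p = (2×1.60×10^-19)(0.401)(0.333) = 4.27×10^-20 kg·m/s.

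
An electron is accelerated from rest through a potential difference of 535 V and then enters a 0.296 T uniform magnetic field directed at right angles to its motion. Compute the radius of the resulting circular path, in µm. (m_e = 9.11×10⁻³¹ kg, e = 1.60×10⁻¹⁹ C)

r ≈ 264 µm

The kinetic energy gained is K = qV = (1×1.60×10^-19)(535) = 8.56×10^-17 J.
v = √(2K/m) = 1.37×10^7 m/s.
r = mv/(qB) = (9.11×10^-31)(1.37×10^7) / [(1×1.60×10^-19)(0.296)] = 2.64×10^-4 m.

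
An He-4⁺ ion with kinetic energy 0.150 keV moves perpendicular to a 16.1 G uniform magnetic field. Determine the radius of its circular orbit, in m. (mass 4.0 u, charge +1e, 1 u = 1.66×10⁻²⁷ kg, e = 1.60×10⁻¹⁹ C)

Convert the energy: K = 0.150 keV = 2.40×10^-17 J.
v = √(2K/m) = √(2·2.40×10^-17/6.64×10^-27) = 8.50×10^4 m/s.
r = mv/(qB) = (6.64×10^-27)(8.50×10^4) / [(1×1.60×10^-19)(1.61×10^-3)] = 2.19 m.

r ≈ 2.19 m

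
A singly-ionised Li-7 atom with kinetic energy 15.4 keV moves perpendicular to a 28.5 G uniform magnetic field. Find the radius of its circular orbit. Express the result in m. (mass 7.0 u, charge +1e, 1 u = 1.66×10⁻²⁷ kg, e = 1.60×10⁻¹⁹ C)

r ≈ 16.6 m

Convert the energy: K = 15.4 keV = 2.46×10^-15 J.
v = √(2K/m) = √(2·2.46×10^-15/1.16×10^-26) = 6.51×10^5 m/s.
r = mv/(qB) = (1.16×10^-26)(6.51×10^5) / [(1×1.60×10^-19)(2.85×10^-3)] = 16.6 m.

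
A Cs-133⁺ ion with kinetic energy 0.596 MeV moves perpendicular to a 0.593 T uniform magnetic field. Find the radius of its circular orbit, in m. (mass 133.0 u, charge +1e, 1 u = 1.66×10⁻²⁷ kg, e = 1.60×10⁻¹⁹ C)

r ≈ 2.16 m

Convert the energy: K = 0.596 MeV = 9.54×10^-14 J.
v = √(2K/m) = √(2·9.54×10^-14/2.21×10^-25) = 9.29×10^5 m/s.
r = mv/(qB) = (2.21×10^-25)(9.29×10^5) / [(1×1.60×10^-19)(0.593)] = 2.16 m.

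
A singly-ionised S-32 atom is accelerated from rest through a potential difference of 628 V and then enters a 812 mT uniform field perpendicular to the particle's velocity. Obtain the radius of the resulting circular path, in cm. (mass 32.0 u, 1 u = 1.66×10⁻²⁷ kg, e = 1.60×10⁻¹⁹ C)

r ≈ 2.51 cm

The kinetic energy gained is K = qV = (1×1.60×10^-19)(628) = 1.00×10^-16 J.
v = √(2K/m) = 6.15×10^4 m/s.
r = mv/(qB) = (5.31×10^-26)(6.15×10^4) / [(1×1.60×10^-19)(0.812)] = 0.0251 m.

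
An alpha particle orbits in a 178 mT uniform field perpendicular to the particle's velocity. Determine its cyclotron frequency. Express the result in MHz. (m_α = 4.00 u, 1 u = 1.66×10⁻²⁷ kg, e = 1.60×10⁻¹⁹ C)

f ≈ 1.37 MHz

f = qB/(2πm) = (2×1.60×10^-19)(0.178) / [2π(6.64×10^-27)] = 1.37×10^6 Hz.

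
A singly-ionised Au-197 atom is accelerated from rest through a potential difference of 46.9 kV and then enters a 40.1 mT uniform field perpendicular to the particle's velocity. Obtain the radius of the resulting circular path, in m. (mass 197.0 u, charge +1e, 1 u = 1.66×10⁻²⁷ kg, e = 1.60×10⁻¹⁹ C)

r ≈ 10.9 m

The kinetic energy gained is K = qV = (1×1.60×10^-19)(4.69×10^4) = 7.50×10^-15 J.
v = √(2K/m) = 2.14×10^5 m/s.
r = mv/(qB) = (3.27×10^-25)(2.14×10^5) / [(1×1.60×10^-19)(0.0401)] = 10.9 m.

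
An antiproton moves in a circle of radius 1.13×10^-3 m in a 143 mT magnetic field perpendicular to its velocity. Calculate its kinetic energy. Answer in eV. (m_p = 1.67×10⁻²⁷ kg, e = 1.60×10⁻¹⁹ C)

K ≈ 1.25 eV

v = qBr/m = (1×1.60×10^-19)(0.143)(1.13×10^-3) / (1.67×10^-27) = 1.55×10^4 m/s.
K = ½mv² = 0.5·(1.67×10^-27)·(1.55×10^4)² = 2.00×10^-19 J = 1.25 eV.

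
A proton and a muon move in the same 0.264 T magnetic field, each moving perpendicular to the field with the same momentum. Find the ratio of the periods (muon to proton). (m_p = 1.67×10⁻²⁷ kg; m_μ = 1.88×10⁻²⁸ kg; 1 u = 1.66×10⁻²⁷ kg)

ratio ≈ 0.113

T = 2πm/(qB) is independent of speed, so T₂/T₁ = (m₂/q₂)/(m₁/q₁).
T_{muon}/T_{proton} = (1.88×10^-28/1e) / (1.67×10^-27/1e) = 0.113.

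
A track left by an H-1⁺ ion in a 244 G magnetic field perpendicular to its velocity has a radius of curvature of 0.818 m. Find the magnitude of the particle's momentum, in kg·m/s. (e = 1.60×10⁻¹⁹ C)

Since qvB = mv²/r, the momentum p = mv = qBr.
p = (1×1.60×10^-19)(0.0244)(0.818) = 3.19×10^-21 kg·m/s.

p ≈ 3.19×10^-21 kg·m/s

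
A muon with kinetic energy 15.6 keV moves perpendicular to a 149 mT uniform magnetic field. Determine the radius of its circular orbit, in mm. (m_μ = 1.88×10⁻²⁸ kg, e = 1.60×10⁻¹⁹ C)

r ≈ 40.6 mm

Convert the energy: K = 15.6 keV = 2.50×10^-15 J.
v = √(2K/m) = √(2·2.50×10^-15/1.88×10^-28) = 5.15×10^6 m/s.
r = mv/(qB) = (1.88×10^-28)(5.15×10^6) / [(1×1.60×10^-19)(0.149)] = 0.0406 m.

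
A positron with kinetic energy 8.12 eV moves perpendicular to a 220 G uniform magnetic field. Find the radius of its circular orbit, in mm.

Convert the energy: K = 8.12 eV = 1.30×10^-18 J.
v = √(2K/m) = √(2·1.30×10^-18/9.11×10^-31) = 1.69×10^6 m/s.
r = mv/(qB) = (9.11×10^-31)(1.69×10^6) / [(1×1.60×10^-19)(0.0220)] = 4.37×10^-4 m.

r ≈ 0.437 mm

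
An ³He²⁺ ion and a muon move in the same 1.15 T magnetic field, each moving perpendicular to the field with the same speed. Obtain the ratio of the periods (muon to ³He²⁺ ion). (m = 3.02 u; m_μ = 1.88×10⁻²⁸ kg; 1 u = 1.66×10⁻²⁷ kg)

ratio ≈ 0.0750

T = 2πm/(qB) is independent of speed, so T₂/T₁ = (m₂/q₂)/(m₁/q₁).
T_{muon}/T_{³He²⁺ ion} = (1.88×10^-28/1e) / (5.01×10^-27/2e) = 0.0750.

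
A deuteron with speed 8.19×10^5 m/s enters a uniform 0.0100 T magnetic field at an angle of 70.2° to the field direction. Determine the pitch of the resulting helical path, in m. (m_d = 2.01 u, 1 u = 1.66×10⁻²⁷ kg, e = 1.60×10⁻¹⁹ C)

The velocity component along B is v∥ = v cos70.2° = 2.77×10^5 m/s.
The cyclotron period T = 2πm/(qB) = 1.31×10^-5 s is set by m, q, B alone.
Pitch = v∥·T = (2.77×10^5)(1.31×10^-5) = 3.64 m.

pitch ≈ 3.64 m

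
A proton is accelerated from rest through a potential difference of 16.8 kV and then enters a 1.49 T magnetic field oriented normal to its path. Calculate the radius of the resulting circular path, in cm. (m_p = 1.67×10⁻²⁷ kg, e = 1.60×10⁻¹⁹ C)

r ≈ 1.26 cm

The kinetic energy gained is K = qV = (1×1.60×10^-19)(1.68×10^4) = 2.69×10^-15 J.
v = √(2K/m) = 1.79×10^6 m/s.
r = mv/(qB) = (1.67×10^-27)(1.79×10^6) / [(1×1.60×10^-19)(1.49)] = 0.0126 m.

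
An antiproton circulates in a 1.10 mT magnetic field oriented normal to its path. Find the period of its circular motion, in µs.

The cyclotron period is independent of speed: T = 2πm/(qB).
T = 2π(1.67×10^-27) / [(1×1.60×10^-19)(1.10×10^-3)] = 5.96×10^-5 s.

T ≈ 59.6 µs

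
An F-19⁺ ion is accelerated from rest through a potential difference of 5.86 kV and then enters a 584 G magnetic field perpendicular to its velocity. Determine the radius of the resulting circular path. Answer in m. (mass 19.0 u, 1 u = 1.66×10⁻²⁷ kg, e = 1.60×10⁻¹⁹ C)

r ≈ 0.823 m

The kinetic energy gained is K = qV = (1×1.60×10^-19)(5860) = 9.38×10^-16 J.
v = √(2K/m) = 2.44×10^5 m/s.
r = mv/(qB) = (3.15×10^-26)(2.44×10^5) / [(1×1.60×10^-19)(0.0584)] = 0.823 m.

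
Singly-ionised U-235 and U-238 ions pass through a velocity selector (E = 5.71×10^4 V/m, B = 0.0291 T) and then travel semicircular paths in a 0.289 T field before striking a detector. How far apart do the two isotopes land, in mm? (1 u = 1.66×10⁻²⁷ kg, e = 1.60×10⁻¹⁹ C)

Both emerge at v = E/B₁ = 1.96×10^6 m/s.
r = mv/(qB₂), so r₁ = 16.554 m and r₂ = 16.765 m, giving Δr = 0.211 m.
After a semicircle each ion lands a diameter 2r from the entry slit, so the separation is 2Δr = 0.423 m.

Δd ≈ 423 mm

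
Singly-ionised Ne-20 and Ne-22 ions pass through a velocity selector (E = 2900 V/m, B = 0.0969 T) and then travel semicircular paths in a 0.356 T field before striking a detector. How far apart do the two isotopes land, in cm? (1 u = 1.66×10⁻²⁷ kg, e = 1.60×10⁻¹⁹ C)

Both emerge at v = E/B₁ = 2.99×10^4 m/s.
r = mv/(qB₂), so r₁ = 0.01744 m and r₂ = 0.01919 m, giving Δr = 1.74×10^-3 m.
After a semicircle each ion lands a diameter 2r from the entry slit, so the separation is 2Δr = 3.49×10^-3 m.

Δd ≈ 0.349 cm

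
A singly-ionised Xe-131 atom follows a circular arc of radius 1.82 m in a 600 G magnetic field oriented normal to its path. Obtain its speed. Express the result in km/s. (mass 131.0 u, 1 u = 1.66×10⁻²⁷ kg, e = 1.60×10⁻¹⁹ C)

From qvB = mv²/r, v = qBr/m.
v = (1×1.60×10^-19)(0.0600)(1.82) / (2.17×10^-25) = 8.03×10^4 m/s.

v ≈ 80.3 km/s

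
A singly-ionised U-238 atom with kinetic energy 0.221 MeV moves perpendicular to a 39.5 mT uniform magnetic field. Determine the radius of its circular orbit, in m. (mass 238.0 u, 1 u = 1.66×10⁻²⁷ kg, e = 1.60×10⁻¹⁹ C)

Convert the energy: K = 0.221 MeV = 3.54×10^-14 J.
v = √(2K/m) = √(2·3.54×10^-14/3.95×10^-25) = 4.23×10^5 m/s.
r = mv/(qB) = (3.95×10^-25)(4.23×10^5) / [(1×1.60×10^-19)(0.0395)] = 26.4 m.

r ≈ 26.4 m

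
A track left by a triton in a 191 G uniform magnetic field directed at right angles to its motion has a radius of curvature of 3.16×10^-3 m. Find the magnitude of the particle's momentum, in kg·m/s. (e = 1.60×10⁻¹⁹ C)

p ≈ 9.66×10^-24 kg·m/s

Since qvB = mv²/r, the momentum p = mv = qBr.
p = (1×1.60×10^-19)(0.0191)(3.16×10^-3) = 9.66×10^-24 kg·m/s.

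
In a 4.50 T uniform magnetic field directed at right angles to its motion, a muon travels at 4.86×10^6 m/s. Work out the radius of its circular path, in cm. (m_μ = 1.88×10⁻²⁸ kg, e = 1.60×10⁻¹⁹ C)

r ≈ 0.127 cm

The magnetic force provides the centripetal force: qvB = mv²/r, so r = mv/(qB).
r = (1.88×10^-28 kg)(4.86×10^6 m/s) / [(1×1.60×10^-19 C)(4.50 T)] = 1.27×10^-3 m.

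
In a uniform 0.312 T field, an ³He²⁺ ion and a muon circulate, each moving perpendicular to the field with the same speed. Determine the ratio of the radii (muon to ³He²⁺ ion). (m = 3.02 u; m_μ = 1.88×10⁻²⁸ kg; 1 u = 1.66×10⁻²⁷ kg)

ratio ≈ 0.0750

r = mv/(qB) ⇒ at equal v, r ∝ m/q.
r_{muon}/r_{³He²⁺ ion} = 0.0750.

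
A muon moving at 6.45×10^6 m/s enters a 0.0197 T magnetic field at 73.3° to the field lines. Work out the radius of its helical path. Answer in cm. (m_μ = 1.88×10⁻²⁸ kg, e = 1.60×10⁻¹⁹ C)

r ≈ 36.8 cm

Only the perpendicular component v⊥ = v sin73.3° = 6.18×10^6 m/s is bent by the field.
r = m v⊥ /(qB) = (1.88×10^-28)(6.18×10^6) / [(1×1.60×10^-19)(0.0197)] = 0.368 m.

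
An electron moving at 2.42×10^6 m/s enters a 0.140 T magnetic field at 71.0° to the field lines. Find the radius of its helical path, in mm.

r ≈ 0.0931 mm

Only the perpendicular component v⊥ = v sin71.0° = 2.29×10^6 m/s is bent by the field.
r = m v⊥ /(qB) = (9.11×10^-31)(2.29×10^6) / [(1×1.60×10^-19)(0.140)] = 9.31×10^-5 m.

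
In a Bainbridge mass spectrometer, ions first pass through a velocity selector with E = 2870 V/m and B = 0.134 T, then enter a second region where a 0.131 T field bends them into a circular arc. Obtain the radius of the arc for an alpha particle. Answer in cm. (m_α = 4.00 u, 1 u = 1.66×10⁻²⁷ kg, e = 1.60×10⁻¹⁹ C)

The selector passes v = E/B = 2870/0.134 = 2.14×10^4 m/s.
In the deflection region, r = mv/(qB₂) = (6.64×10^-27)(2.14×10^4) / [(2×1.60×10^-19)(0.131)] = 3.39×10^-3 m.

r ≈ 0.339 cm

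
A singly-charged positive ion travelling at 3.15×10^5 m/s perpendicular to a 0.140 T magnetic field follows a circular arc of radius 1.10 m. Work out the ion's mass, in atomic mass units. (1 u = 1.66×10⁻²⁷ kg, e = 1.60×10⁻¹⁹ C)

qvB = mv²/r ⇒ m = qBr/v.
m = (1×1.60×10^-19)(0.140)(1.10) / (3.15×10^5) = 7.82×10^-26 kg = 47.1 u.

m ≈ 47.1 u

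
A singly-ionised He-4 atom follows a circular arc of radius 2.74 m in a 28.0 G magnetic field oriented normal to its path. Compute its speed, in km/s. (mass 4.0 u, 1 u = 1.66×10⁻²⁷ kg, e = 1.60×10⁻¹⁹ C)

From qvB = mv²/r, v = qBr/m.
v = (1×1.60×10^-19)(2.80×10^-3)(2.74) / (6.64×10^-27) = 1.85×10^5 m/s.

v ≈ 185 km/s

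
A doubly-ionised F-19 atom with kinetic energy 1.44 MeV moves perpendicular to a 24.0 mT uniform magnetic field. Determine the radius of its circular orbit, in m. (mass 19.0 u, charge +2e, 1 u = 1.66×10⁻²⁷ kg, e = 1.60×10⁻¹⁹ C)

Convert the energy: K = 1.44 MeV = 2.30×10^-13 J.
v = √(2K/m) = √(2·2.30×10^-13/3.15×10^-26) = 3.82×10^6 m/s.
r = mv/(qB) = (3.15×10^-26)(3.82×10^6) / [(2×1.60×10^-19)(0.0240)] = 15.7 m.

r ≈ 15.7 m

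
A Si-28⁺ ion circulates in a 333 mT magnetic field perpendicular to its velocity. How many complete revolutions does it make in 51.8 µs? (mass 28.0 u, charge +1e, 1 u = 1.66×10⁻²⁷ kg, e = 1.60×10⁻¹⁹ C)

T = 2πm/(qB) = 2π(4.648×10^-26) / [(1×1.60×10^-19)(0.333)] = 5.4813×10^-6 s.
N = t/T = 5.18×10^-5 / 5.4813×10^-6 ≈ 9.45, so 9 complete revolutions.

N = 9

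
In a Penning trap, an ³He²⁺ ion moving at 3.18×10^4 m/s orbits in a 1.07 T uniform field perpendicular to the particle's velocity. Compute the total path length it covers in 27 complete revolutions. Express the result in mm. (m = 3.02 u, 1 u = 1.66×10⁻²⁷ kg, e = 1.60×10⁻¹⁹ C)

r = mv/(qB) = 4.66×10^-4 m, so one revolution covers 2πr = 2.93×10^-3 m.
In 27 revolutions: L = 27·2πr = 0.0790 m.

L ≈ 79.0 mm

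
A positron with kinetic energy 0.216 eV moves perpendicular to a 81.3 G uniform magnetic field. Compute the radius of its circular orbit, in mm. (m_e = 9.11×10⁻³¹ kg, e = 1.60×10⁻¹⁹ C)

r ≈ 0.193 mm

Convert the energy: K = 0.216 eV = 3.46×10^-20 J.
v = √(2K/m) = √(2·3.46×10^-20/9.11×10^-31) = 2.75×10^5 m/s.
r = mv/(qB) = (9.11×10^-31)(2.75×10^5) / [(1×1.60×10^-19)(8.13×10^-3)] = 1.93×10^-4 m.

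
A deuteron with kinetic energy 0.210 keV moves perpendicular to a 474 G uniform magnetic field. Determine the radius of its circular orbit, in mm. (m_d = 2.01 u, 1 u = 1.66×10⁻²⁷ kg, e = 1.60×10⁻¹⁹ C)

Convert the energy: K = 0.210 keV = 3.36×10^-17 J.
v = √(2K/m) = √(2·3.36×10^-17/3.34×10^-27) = 1.42×10^5 m/s.
r = mv/(qB) = (3.34×10^-27)(1.42×10^5) / [(1×1.60×10^-19)(0.0474)] = 0.0624 m.

r ≈ 62.4 mm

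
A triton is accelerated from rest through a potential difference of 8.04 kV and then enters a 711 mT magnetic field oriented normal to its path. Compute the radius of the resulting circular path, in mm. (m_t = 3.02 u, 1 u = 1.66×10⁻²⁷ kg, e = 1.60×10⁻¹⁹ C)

r ≈ 31.6 mm

The kinetic energy gained is K = qV = (1×1.60×10^-19)(8040) = 1.29×10^-15 J.
v = √(2K/m) = 7.16×10^5 m/s.
r = mv/(qB) = (5.01×10^-27)(7.16×10^5) / [(1×1.60×10^-19)(0.711)] = 0.0316 m.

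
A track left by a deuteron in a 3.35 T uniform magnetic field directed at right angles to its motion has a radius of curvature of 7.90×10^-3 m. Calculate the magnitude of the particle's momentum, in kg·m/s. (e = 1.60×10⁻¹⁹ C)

Since qvB = mv²/r, the momentum p = mv = qBr.
p = (1×1.60×10^-19)(3.35)(7.90×10^-3) = 4.23×10^-21 kg·m/s.

p ≈ 4.23×10^-21 kg·m/s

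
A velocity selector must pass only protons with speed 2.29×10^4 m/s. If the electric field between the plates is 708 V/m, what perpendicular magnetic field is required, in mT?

B ≈ 30.9 mT

qE = qvB ⇒ B = E/v = (708) / (2.29×10^4) = 0.0309 T.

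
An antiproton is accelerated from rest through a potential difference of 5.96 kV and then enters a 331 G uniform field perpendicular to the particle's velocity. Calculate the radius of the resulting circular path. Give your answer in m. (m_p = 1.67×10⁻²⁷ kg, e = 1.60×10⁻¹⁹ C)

The kinetic energy gained is K = qV = (1×1.60×10^-19)(5960) = 9.54×10^-16 J.
v = √(2K/m) = 1.07×10^6 m/s.
r = mv/(qB) = (1.67×10^-27)(1.07×10^6) / [(1×1.60×10^-19)(0.0331)] = 0.337 m.

r ≈ 0.337 m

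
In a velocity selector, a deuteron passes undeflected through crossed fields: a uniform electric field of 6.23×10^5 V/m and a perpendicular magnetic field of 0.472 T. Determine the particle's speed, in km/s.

For zero net force, qE = qvB, so v = E/B.
v = (6.23×10^5) / (0.472) = 1.32×10^6 m/s.

v ≈ 1320 km/s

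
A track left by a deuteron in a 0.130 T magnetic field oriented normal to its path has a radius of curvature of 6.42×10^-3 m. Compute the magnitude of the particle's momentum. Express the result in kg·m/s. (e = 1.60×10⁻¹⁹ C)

Since qvB = mv²/r, the momentum p = mv = qBr.
p = (1×1.60×10^-19)(0.130)(6.42×10^-3) = 1.34×10^-22 kg·m/s.

p ≈ 1.34×10^-22 kg·m/s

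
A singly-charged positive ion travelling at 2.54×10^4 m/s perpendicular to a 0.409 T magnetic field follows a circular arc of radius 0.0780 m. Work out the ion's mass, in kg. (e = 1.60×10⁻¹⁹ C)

m ≈ 2.01×10^-25 kg

qvB = mv²/r ⇒ m = qBr/v.
m = (1×1.60×10^-19)(0.409)(0.0780) / (2.54×10^4) = 2.01×10^-25 kg.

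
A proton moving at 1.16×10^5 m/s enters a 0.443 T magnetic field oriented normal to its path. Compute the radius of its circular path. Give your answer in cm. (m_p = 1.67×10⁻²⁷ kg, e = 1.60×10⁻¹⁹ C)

The magnetic force provides the centripetal force: qvB = mv²/r, so r = mv/(qB).
r = (1.67×10^-27 kg)(1.16×10^5 m/s) / [(1×1.60×10^-19 C)(0.443 T)] = 2.73×10^-3 m.

r ≈ 0.273 cm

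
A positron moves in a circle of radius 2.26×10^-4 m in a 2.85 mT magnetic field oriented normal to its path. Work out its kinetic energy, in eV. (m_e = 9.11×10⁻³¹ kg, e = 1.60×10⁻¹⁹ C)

K ≈ 0.0364 eV

v = qBr/m = (1×1.60×10^-19)(2.85×10^-3)(2.26×10^-4) / (9.11×10^-31) = 1.13×10^5 m/s.
K = ½mv² = 0.5·(9.11×10^-31)·(1.13×10^5)² = 5.83×10^-21 J = 0.0364 eV.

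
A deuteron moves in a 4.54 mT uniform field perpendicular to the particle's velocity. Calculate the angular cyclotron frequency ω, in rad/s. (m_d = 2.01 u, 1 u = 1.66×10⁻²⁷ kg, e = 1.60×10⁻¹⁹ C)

ω = qB/m = (1×1.60×10^-19)(4.54×10^-3) / (3.34×10^-27) = 2.18×10^5 rad/s.

ω ≈ 2.18×10^5 rad/s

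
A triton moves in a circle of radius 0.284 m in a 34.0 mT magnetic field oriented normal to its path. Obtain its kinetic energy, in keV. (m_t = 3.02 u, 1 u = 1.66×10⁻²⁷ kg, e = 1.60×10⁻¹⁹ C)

K ≈ 1.49 keV

v = qBr/m = (1×1.60×10^-19)(0.0340)(0.284) / (5.01×10^-27) = 3.08×10^5 m/s.
K = ½mv² = 0.5·(5.01×10^-27)·(3.08×10^5)² = 2.38×10^-16 J = 1.49 keV.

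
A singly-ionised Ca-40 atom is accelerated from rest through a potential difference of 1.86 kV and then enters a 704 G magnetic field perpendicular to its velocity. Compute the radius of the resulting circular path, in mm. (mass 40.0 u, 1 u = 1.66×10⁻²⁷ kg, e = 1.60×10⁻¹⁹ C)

r ≈ 558 mm

The kinetic energy gained is K = qV = (1×1.60×10^-19)(1860) = 2.98×10^-16 J.
v = √(2K/m) = 9.47×10^4 m/s.
r = mv/(qB) = (6.64×10^-26)(9.47×10^4) / [(1×1.60×10^-19)(0.0704)] = 0.558 m.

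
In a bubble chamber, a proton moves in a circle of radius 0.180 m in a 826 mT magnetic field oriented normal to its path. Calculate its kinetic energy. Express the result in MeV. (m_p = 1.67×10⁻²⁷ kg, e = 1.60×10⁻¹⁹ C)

K ≈ 1.06 MeV

v = qBr/m = (1×1.60×10^-19)(0.826)(0.180) / (1.67×10^-27) = 1.42×10^7 m/s.
K = ½mv² = 0.5·(1.67×10^-27)·(1.42×10^7)² = 1.69×10^-13 J = 1.06 MeV.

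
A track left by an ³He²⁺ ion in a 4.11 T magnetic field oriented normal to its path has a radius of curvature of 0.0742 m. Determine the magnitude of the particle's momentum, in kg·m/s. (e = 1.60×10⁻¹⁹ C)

Since qvB = mv²/r, the momentum p = mv = qBr.
p = (2×1.60×10^-19)(4.11)(0.0742) = 9.76×10^-20 kg·m/s.

p ≈ 9.76×10^-20 kg·m/s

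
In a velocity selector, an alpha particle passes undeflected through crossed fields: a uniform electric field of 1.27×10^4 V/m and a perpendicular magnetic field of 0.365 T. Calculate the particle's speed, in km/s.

For zero net force, qE = qvB, so v = E/B.
v = (1.27×10^4) / (0.365) = 3.48×10^4 m/s.

v ≈ 34.8 km/s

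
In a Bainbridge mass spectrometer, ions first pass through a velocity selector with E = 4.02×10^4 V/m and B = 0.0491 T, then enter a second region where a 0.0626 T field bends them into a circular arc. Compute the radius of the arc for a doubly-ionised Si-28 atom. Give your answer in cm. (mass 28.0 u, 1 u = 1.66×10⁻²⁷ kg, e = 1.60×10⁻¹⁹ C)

r ≈ 190 cm

The selector passes v = E/B = 4.02×10^4/0.0491 = 8.19×10^5 m/s.
In the deflection region, r = mv/(qB₂) = (4.65×10^-26)(8.19×10^5) / [(2×1.60×10^-19)(0.0626)] = 1.90 m.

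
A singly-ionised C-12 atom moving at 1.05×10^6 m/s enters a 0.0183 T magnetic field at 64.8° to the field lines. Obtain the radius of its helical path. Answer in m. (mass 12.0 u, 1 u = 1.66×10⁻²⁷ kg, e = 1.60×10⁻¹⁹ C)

Only the perpendicular component v⊥ = v sin64.8° = 9.50×10^5 m/s is bent by the field.
r = m v⊥ /(qB) = (1.99×10^-26)(9.50×10^5) / [(1×1.60×10^-19)(0.0183)] = 6.46 m.

r ≈ 6.46 m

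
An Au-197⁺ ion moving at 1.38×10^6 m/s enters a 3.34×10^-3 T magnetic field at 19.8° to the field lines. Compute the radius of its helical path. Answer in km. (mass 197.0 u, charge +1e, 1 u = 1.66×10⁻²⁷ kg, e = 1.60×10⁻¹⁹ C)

r ≈ 0.286 km

Only the perpendicular component v⊥ = v sin19.8° = 4.67×10^5 m/s is bent by the field.
r = m v⊥ /(qB) = (3.27×10^-25)(4.67×10^5) / [(1×1.60×10^-19)(3.34×10^-3)] = 286 m.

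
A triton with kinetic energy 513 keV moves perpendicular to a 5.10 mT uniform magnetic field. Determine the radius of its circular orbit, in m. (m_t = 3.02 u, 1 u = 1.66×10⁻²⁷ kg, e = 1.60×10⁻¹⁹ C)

r ≈ 35.2 m

Convert the energy: K = 513 keV = 8.21×10^-14 J.
v = √(2K/m) = √(2·8.21×10^-14/5.01×10^-27) = 5.72×10^6 m/s.
r = mv/(qB) = (5.01×10^-27)(5.72×10^6) / [(1×1.60×10^-19)(5.10×10^-3)] = 35.2 m.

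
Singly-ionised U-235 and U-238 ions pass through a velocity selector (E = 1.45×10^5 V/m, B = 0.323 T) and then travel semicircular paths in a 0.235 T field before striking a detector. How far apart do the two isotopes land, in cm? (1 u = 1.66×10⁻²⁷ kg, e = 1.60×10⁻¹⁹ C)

Δd ≈ 11.9 cm

Both emerge at v = E/B₁ = 4.49×10^5 m/s.
r = mv/(qB₂), so r₁ = 4.6575 m and r₂ = 4.7170 m, giving Δr = 0.0595 m.
After a semicircle each ion lands a diameter 2r from the entry slit, so the separation is 2Δr = 0.119 m.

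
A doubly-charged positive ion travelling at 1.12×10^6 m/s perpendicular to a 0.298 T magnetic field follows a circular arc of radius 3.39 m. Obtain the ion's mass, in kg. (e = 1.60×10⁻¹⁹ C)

m ≈ 2.89×10^-25 kg

qvB = mv²/r ⇒ m = qBr/v.
m = (2×1.60×10^-19)(0.298)(3.39) / (1.12×10^6) = 2.89×10^-25 kg.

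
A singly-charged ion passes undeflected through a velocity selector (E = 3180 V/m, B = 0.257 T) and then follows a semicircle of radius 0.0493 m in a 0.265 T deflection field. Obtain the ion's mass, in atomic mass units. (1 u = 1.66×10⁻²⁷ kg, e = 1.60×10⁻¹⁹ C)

m ≈ 102 u

v = E/B₁ = 1.24×10^4 m/s.
From r = mv/(qB₂), m = qB₂r/v = (1×1.60×10^-19)(0.265)(0.0493) / (1.24×10^4) = 1.69×10^-25 kg.
In atomic mass units: m = 1.69×10^-25 / 1.66×10^-27 = 102 u.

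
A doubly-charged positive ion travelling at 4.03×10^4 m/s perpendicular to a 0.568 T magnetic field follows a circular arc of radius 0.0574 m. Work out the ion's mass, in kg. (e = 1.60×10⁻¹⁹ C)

qvB = mv²/r ⇒ m = qBr/v.
m = (2×1.60×10^-19)(0.568)(0.0574) / (4.03×10^4) = 2.59×10^-25 kg.

m ≈ 2.59×10^-25 kg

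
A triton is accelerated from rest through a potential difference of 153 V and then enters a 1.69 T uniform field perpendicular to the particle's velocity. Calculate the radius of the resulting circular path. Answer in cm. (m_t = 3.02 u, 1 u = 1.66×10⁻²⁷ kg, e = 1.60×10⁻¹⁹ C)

r ≈ 0.183 cm

The kinetic energy gained is K = qV = (1×1.60×10^-19)(153) = 2.45×10^-17 J.
v = √(2K/m) = 9.88×10^4 m/s.
r = mv/(qB) = (5.01×10^-27)(9.88×10^4) / [(1×1.60×10^-19)(1.69)] = 1.83×10^-3 m.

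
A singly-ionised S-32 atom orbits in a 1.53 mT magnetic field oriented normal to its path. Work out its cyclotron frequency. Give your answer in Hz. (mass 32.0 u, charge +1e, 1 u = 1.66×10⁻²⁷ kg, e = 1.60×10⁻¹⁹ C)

f = qB/(2πm) = (1×1.60×10^-19)(1.53×10^-3) / [2π(5.31×10^-26)] = 733 Hz.

f ≈ 733 Hz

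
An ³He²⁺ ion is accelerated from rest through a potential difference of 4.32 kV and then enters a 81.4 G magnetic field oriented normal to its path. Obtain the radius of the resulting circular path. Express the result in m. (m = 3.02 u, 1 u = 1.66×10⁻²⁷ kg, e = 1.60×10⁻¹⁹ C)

The kinetic energy gained is K = qV = (2×1.60×10^-19)(4320) = 1.38×10^-15 J.
v = √(2K/m) = 7.43×10^5 m/s.
r = mv/(qB) = (5.01×10^-27)(7.43×10^5) / [(2×1.60×10^-19)(8.14×10^-3)] = 1.43 m.

r ≈ 1.43 m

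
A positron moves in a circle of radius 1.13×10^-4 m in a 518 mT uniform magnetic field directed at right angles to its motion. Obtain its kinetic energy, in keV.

K ≈ 0.301 keV

v = qBr/m = (1×1.60×10^-19)(0.518)(1.13×10^-4) / (9.11×10^-31) = 1.03×10^7 m/s.
K = ½mv² = 0.5·(9.11×10^-31)·(1.03×10^7)² = 4.81×10^-17 J = 0.301 keV.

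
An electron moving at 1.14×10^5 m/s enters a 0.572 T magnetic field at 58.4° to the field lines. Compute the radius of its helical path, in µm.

Only the perpendicular component v⊥ = v sin58.4° = 9.71×10^4 m/s is bent by the field.
r = m v⊥ /(qB) = (9.11×10^-31)(9.71×10^4) / [(1×1.60×10^-19)(0.572)] = 9.67×10^-7 m.

r ≈ 0.967 µm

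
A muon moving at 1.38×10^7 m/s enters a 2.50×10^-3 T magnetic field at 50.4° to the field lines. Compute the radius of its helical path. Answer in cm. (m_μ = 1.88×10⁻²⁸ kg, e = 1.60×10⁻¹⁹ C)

Only the perpendicular component v⊥ = v sin50.4° = 1.06×10^7 m/s is bent by the field.
r = m v⊥ /(qB) = (1.88×10^-28)(1.06×10^7) / [(1×1.60×10^-19)(2.50×10^-3)] = 5.00 m.

r ≈ 500 cm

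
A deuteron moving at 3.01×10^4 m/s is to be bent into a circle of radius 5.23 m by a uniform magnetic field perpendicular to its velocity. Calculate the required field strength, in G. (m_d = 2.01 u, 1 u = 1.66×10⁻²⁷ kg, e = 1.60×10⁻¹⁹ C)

qvB = mv²/r gives B = mv/(qr).
B = (3.34×10^-27)(3.01×10^4) / [(1×1.60×10^-19)(5.23)] = 1.20×10^-4 T.

B ≈ 1.20 G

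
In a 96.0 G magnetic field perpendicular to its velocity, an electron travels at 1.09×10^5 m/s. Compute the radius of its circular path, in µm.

r ≈ 64.6 µm

The magnetic force provides the centripetal force: qvB = mv²/r, so r = mv/(qB).
r = (9.11×10^-31 kg)(1.09×10^5 m/s) / [(1×1.60×10^-19 C)(9.60×10^-3 T)] = 6.46×10^-5 m.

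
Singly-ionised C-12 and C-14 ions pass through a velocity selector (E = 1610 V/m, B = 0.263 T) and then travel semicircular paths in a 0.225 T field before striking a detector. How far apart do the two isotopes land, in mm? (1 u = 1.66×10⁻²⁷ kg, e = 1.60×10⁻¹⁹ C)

Δd ≈ 1.13 mm

Both emerge at v = E/B₁ = 6120 m/s.
r = mv/(qB₂), so r₁ = 3.387×10^-3 m and r₂ = 3.952×10^-3 m, giving Δr = 5.65×10^-4 m.
After a semicircle each ion lands a diameter 2r from the entry slit, so the separation is 2Δr = 1.13×10^-3 m.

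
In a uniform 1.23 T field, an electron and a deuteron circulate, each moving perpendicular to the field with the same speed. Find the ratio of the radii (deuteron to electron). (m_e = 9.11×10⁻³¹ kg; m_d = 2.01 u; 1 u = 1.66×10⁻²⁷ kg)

r = mv/(qB) ⇒ at equal v, r ∝ m/q.
r_{deuteron}/r_{electron} = 3660.

ratio ≈ 3660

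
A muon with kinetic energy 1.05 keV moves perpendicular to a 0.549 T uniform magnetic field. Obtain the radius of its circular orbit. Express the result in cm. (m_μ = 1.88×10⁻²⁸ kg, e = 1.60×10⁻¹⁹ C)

Convert the energy: K = 1.05 keV = 1.68×10^-16 J.
v = √(2K/m) = √(2·1.68×10^-16/1.88×10^-28) = 1.34×10^6 m/s.
r = mv/(qB) = (1.88×10^-28)(1.34×10^6) / [(1×1.60×10^-19)(0.549)] = 2.86×10^-3 m.

r ≈ 0.286 cm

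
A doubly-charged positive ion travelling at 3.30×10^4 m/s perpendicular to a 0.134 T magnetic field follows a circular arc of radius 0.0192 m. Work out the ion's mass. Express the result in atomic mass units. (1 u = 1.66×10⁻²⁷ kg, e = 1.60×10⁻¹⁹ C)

qvB = mv²/r ⇒ m = qBr/v.
m = (2×1.60×10^-19)(0.134)(0.0192) / (3.30×10^4) = 2.49×10^-26 kg = 15.0 u.

m ≈ 15.0 u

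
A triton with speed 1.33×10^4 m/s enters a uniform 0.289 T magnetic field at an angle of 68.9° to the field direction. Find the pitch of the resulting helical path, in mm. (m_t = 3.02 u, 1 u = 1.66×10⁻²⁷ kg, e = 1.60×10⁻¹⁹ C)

The velocity component along B is v∥ = v cos68.9° = 4790 m/s.
The cyclotron period T = 2πm/(qB) = 6.81×10^-7 s is set by m, q, B alone.
Pitch = v∥·T = (4790)(6.81×10^-7) = 3.26×10^-3 m.

pitch ≈ 3.26 mm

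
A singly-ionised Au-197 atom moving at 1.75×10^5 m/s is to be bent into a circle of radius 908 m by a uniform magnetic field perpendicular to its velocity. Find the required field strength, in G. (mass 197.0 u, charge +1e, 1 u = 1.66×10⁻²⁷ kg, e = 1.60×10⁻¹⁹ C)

B ≈ 3.94 G

qvB = mv²/r gives B = mv/(qr).
B = (3.27×10^-25)(1.75×10^5) / [(1×1.60×10^-19)(908)] = 3.94×10^-4 T.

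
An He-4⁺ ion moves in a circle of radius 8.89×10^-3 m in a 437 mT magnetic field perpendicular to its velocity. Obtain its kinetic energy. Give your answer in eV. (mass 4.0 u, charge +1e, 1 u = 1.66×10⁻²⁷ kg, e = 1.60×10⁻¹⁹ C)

K ≈ 182 eV

v = qBr/m = (1×1.60×10^-19)(0.437)(8.89×10^-3) / (6.64×10^-27) = 9.36×10^4 m/s.
K = ½mv² = 0.5·(6.64×10^-27)·(9.36×10^4)² = 2.91×10^-17 J = 182 eV.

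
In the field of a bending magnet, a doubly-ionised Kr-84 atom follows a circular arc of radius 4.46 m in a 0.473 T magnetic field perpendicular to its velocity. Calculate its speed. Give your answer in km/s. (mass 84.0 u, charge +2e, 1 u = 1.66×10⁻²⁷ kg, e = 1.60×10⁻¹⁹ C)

v ≈ 4840 km/s

From qvB = mv²/r, v = qBr/m.
v = (2×1.60×10^-19)(0.473)(4.46) / (1.39×10^-25) = 4.84×10^6 m/s.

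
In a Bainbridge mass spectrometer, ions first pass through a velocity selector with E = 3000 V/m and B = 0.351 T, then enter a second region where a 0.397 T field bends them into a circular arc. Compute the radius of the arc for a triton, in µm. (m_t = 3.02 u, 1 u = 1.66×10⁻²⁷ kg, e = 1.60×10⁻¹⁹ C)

The selector passes v = E/B = 3000/0.351 = 8550 m/s.
In the deflection region, r = mv/(qB₂) = (5.01×10^-27)(8550) / [(1×1.60×10^-19)(0.397)] = 6.75×10^-4 m.

r ≈ 675 µm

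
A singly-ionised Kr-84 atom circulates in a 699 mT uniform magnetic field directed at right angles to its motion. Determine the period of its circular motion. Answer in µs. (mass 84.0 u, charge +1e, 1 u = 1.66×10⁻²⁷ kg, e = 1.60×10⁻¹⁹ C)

T ≈ 7.83 µs

The cyclotron period is independent of speed: T = 2πm/(qB).
T = 2π(1.39×10^-25) / [(1×1.60×10^-19)(0.699)] = 7.83×10^-6 s.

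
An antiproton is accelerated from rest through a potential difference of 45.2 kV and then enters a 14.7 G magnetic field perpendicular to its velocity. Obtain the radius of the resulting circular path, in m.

The kinetic energy gained is K = qV = (1×1.60×10^-19)(4.52×10^4) = 7.23×10^-15 J.
v = √(2K/m) = 2.94×10^6 m/s.
r = mv/(qB) = (1.67×10^-27)(2.94×10^6) / [(1×1.60×10^-19)(1.47×10^-3)] = 20.9 m.

r ≈ 20.9 m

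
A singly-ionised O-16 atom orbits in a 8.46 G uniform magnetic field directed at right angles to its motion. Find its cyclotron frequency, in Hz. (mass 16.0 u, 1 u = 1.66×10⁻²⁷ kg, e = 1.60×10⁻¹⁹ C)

f ≈ 811 Hz

f = qB/(2πm) = (1×1.60×10^-19)(8.46×10^-4) / [2π(2.66×10^-26)] = 811 Hz.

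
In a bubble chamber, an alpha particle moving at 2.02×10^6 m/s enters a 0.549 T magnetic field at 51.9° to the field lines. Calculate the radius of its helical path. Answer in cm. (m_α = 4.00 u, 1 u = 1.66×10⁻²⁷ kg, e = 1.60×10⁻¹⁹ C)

r ≈ 6.01 cm

Only the perpendicular component v⊥ = v sin51.9° = 1.59×10^6 m/s is bent by the field.
r = m v⊥ /(qB) = (6.64×10^-27)(1.59×10^6) / [(2×1.60×10^-19)(0.549)] = 0.0601 m.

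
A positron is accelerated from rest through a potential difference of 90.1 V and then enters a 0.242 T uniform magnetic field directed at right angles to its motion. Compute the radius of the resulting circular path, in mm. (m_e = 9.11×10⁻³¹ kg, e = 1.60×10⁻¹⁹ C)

r ≈ 0.132 mm

The kinetic energy gained is K = qV = (1×1.60×10^-19)(90.1) = 1.44×10^-17 J.
v = √(2K/m) = 5.63×10^6 m/s.
r = mv/(qB) = (9.11×10^-31)(5.63×10^6) / [(1×1.60×10^-19)(0.242)] = 1.32×10^-4 m.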